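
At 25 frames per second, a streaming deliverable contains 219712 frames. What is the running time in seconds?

Running time = 219712 / (25) = 8788.48 s.

8788.48 seconds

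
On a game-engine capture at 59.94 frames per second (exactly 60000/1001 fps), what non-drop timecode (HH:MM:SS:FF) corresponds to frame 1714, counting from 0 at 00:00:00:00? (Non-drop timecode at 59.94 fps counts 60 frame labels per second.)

00:00:28:34

1714 ÷ 60 = 28 full seconds, remainder 34 frames.
28 s = 0 h 0 min 28 s.
Timecode: 00:00:28:34.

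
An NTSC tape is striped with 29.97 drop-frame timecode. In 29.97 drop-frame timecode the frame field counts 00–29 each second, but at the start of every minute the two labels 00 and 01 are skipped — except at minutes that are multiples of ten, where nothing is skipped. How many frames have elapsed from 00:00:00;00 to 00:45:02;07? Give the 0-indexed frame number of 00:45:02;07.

80985

As if non-drop at 30 labels/s: (0 × 3600 + 45 × 60 + 2) × 30 + 7 = 81067.
Minute boundaries passed: 45; those not divisible by 10: 45 − 4 = 41; dropped labels = 2 × 41 = 82.
Actual frame index = 81067 − 82 = 80985.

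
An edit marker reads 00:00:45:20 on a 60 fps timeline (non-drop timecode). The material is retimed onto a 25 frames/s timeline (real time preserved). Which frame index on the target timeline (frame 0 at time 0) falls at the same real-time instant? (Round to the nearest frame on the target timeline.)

frame 1133

Source frame index: (0×3600 + 0×60 + 45) × 60 + 20 = 2720.
Real time: 2720 / (60) = 136/3 s.
Target frame: (136/3) × (25) = 3400/3 ≈ 1133.333 → 1133.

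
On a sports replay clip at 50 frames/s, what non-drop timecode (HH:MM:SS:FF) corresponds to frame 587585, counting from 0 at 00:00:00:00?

03:15:51:35

587585 ÷ 50 = 11751 full seconds, remainder 35 frames.
11751 s = 3 h 15 min 51 s.
Timecode: 03:15:51:35.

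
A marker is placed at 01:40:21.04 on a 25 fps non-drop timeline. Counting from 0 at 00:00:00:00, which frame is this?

Total seconds to the label: (1 × 3600 + 40 × 60 + 21) = 6021.
Frame index = 6021 × 25 + 4 = 150529.

150529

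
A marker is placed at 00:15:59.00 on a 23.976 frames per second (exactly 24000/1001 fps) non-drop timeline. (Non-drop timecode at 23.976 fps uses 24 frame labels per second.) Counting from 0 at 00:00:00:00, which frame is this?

Total seconds to the label: (0 × 3600 + 15 × 60 + 59) = 959.
Frame index = 959 × 24 + 0 = 23016.

frame 23016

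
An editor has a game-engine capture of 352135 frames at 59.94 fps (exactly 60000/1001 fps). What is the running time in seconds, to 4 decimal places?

Running time = 352135 × 1001/60000 = 70497427/12000 s ≈ 5874.7856 s.

5874.7856 seconds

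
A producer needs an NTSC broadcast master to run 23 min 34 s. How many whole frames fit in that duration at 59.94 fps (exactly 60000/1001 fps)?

23 min 34 s = 1414 s.
Frames = 1414 × 60000/1001 = 12120000/143 ≈ 84755.2448.
Complete frames: 84755.

84755 frames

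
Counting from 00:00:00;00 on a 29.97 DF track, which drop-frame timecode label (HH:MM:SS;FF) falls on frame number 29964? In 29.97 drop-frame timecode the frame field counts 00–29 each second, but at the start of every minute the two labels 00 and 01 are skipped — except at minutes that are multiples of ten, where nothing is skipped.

Ten DF minutes hold 17982 frames, so frame 29964 lies in block 1 (frames 17982–35963) with 11982 frames into that block.
The block's first minute is 1800 frames and the rest 1798 each; 11982 frames reaches minute 6, so 1 × 18 + 6 × 2 = 30 labels have been skipped so far.
Adding those back, label number 29964 + 30 = 29994 at 30 labels/s is 999 s + 24 f = 0 h 16 min 39 s frame 24, i.e. 00:16:39;24.

00:16:39;24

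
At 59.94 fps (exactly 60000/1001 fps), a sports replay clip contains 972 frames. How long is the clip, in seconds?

Running time = 972 / (60000/1001) = 16.2162 s.

16.2162 seconds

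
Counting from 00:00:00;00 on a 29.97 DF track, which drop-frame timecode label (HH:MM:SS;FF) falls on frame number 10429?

Ten DF minutes hold 17982 frames, so frame 10429 lies in block 0 (frames 0–17981) with 10429 frames into that block.
The block's first minute is 1800 frames and the rest 1798 each; 10429 frames reaches minute 5, so 0 × 18 + 5 × 2 = 10 labels have been skipped so far.
Adding those back, label number 10429 + 10 = 10439 at 30 labels/s is 347 s + 29 f = 0 h 5 min 47 s frame 29, i.e. 00:05:47;29.

00:05:47;29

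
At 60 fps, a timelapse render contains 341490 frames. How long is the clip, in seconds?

5691.5 seconds

Running time = 341490 / (60) = 5691.5 s.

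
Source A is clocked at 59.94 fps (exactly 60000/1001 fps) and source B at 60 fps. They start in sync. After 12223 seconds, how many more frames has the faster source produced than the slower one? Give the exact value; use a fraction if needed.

733380/1001 frames

A emits 60000/1001 × 12223 = 733380000/1001 frames; B emits 60 × 12223 = 733380.
Difference = 733380/1001 frames (≈ 732.6474); B is ahead of A.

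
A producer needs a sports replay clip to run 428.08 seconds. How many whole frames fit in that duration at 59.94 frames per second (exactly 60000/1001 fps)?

25659 frames

Frames = 428.08 × 60000/1001 = 25684800/1001 ≈ 25659.1409.
Complete frames: 25659.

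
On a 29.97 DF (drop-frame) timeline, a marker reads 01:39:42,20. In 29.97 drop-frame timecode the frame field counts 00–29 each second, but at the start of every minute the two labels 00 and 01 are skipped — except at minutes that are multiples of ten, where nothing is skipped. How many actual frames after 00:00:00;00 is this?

As if non-drop at 30 labels/s: (1 × 3600 + 39 × 60 + 42) × 30 + 20 = 179480.
Minute boundaries passed: 99; those not divisible by 10: 99 − 9 = 90; dropped labels = 2 × 90 = 180.
Actual frame index = 179480 − 180 = 179300.

179300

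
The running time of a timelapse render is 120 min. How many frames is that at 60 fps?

120 min = 7200 s.
Frames = 7200 × 60 = 432000.

432000 frames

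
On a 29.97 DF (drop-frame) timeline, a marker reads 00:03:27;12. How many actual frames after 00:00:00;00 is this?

6216

Complete 10-minute blocks: 0, each 17982 frames → 0.
Remaining 3 whole minutes in the current block: 1800 + 2 × 1798 = 5396 frames.
Within the current minute: 27 × 30 + 12 − 2 = 820 (labels ;00/;01 skipped at this minute). Total = 0 + 5396 + 820 = 6216.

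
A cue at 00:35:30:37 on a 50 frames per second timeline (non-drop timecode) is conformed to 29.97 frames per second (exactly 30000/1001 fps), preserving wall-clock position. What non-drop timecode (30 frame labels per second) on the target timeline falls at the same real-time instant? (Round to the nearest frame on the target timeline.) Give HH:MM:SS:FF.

00:35:28:18

Source frame index: (0×3600 + 35×60 + 30) × 50 + 37 = 106537.
Real time: 106537 / (50) = 106537/50 s.
Target frame: (106537/50) × (30000/1001) = 63922200/1001 ≈ 63858.342 → 63858.
At 30 labels/s: frame 63858 → 00:35:28:18.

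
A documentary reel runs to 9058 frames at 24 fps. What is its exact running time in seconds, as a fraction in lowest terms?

Running time = 9058 ÷ (24) = 9058 × 1/24 = 4529/12 s.

4529/12 seconds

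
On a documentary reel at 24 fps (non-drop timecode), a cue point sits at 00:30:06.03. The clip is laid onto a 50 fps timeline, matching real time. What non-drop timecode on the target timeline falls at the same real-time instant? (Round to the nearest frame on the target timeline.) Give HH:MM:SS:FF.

00:30:06:06

Source frame index: (0×3600 + 30×60 + 6) × 24 + 3 = 43347.
Real time: 43347 / (24) = 14449/8 s.
Target frame: (14449/8) × (50) = 361225/4 ≈ 90306.250 → 90306.
At 50 labels/s: frame 90306 → 00:30:06:06.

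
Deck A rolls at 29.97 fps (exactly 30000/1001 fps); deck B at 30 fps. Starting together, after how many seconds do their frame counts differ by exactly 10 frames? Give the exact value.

1001/3 seconds

The gap grows by |30 − 30000/1001| = 30/1001 frames per second.
Time for a 10-frame gap: 10 ÷ (30/1001) = 1001/3 s.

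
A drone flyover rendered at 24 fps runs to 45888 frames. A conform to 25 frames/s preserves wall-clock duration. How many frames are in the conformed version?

Target frames = source frames × (target rate / source rate) = 45888 × (25)/(24) = 45888 × 25/24 = 47800.

47800 frames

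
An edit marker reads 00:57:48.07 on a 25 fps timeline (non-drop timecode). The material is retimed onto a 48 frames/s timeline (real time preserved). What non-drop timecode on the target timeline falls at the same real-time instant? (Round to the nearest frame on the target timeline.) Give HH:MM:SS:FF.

Source frame index: (0×3600 + 57×60 + 48) × 25 + 7 = 86707.
Real time: 86707 / (25) = 86707/25 s.
Target frame: (86707/25) × (48) = 4161936/25 ≈ 166477.440 → 166477.
At 48 labels/s: frame 166477 → 00:57:48:13.

00:57:48:13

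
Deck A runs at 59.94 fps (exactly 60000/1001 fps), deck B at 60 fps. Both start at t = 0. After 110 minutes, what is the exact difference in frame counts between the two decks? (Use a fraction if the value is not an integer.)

36000/91 frames

110 min = 6600 s.
A emits 60000/1001 × 6600 = 36000000/91 frames; B emits 60 × 6600 = 396000.
Difference = 36000/91 frames (≈ 395.6044); B is ahead of A.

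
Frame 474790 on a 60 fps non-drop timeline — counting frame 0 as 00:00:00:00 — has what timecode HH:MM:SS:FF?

474790 ÷ 60 = 7913 full seconds, remainder 10 frames.
7913 s = 2 h 11 min 53 s.
Timecode: 02:11:53:10.

02:11:53:10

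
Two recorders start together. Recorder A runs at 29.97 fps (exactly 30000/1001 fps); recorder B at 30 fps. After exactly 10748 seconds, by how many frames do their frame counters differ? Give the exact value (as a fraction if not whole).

A emits 30000/1001 × 10748 = 322440000/1001 frames; B emits 30 × 10748 = 322440.
Difference = 322440/1001 frames (≈ 322.1179); B is ahead of A.

322440/1001 frames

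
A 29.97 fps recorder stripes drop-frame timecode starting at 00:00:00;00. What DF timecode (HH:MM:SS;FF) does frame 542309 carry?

Each 10-minute DF block holds 10 × 60 × 30 − 9 × 2 = 17982 frames. 542309 ÷ 17982 → 30 full blocks, remainder 2849.
Within the partial block the first minute is 1800 frames and each further minute 1798, so 1 further minute boundary passed. Total skipped labels = 18 × 30 + 2 × 1 = 542.
Non-drop label index = 542309 + 542 = 542851; at 30 labels/s that is 05:01:35:01, i.e. DF 05:01:35;01.

05:01:35;01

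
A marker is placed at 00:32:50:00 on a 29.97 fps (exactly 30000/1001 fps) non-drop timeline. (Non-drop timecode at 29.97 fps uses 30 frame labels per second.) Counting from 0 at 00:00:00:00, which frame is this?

frame 59100

Total seconds to the label: (0 × 3600 + 32 × 60 + 50) = 1970.
Frame index = 1970 × 30 + 0 = 59100.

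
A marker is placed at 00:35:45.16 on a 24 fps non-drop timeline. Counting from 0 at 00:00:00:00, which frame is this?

Total seconds to the label: (0 × 3600 + 35 × 60 + 45) = 2145.
Frame index = 2145 × 24 + 16 = 51496.

frame 51496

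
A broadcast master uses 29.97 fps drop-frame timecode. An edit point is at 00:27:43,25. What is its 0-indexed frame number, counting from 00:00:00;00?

As if non-drop at 30 labels/s: (0 × 3600 + 27 × 60 + 43) × 30 + 25 = 49915.
Minute boundaries passed: 27; those not divisible by 10: 27 − 2 = 25; dropped labels = 2 × 25 = 50.
Actual frame index = 49915 − 50 = 49865.

49865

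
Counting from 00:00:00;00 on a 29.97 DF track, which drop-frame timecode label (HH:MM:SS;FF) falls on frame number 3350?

Ten DF minutes hold 17982 frames, so frame 3350 lies in block 0 (frames 0–17981) with 3350 frames into that block.
The block's first minute is 1800 frames and the rest 1798 each; 3350 frames reaches minute 1, so 0 × 18 + 1 × 2 = 2 labels have been skipped so far.
Adding those back, label number 3350 + 2 = 3352 at 30 labels/s is 111 s + 22 f = 0 h 1 min 51 s frame 22, i.e. 00:01:51;22.

00:01:51;22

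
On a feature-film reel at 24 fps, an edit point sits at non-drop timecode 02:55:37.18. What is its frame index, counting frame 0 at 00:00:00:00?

252906

Total seconds to the label: (2 × 3600 + 55 × 60 + 37) = 10537.
Frame index = 10537 × 24 + 18 = 252906.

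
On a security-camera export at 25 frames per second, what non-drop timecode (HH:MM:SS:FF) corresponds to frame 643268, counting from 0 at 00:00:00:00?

07:08:50:18

643268 ÷ 25 = 25730 full seconds, remainder 18 frames.
25730 s = 7 h 8 min 50 s.
Timecode: 07:08:50:18.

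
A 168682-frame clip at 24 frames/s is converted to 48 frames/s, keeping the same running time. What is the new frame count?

337364 frames

Target frames = source frames × (target rate / source rate) = 168682 × (48)/(24) = 168682 × 2 = 337364.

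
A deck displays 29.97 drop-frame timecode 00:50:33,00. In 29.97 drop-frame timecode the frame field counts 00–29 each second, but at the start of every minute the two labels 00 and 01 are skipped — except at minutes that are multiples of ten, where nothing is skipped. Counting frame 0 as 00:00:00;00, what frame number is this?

As if non-drop at 30 labels/s: (0 × 3600 + 50 × 60 + 33) × 30 + 0 = 90990.
Minute boundaries passed: 50; those not divisible by 10: 50 − 5 = 45; dropped labels = 2 × 45 = 90.
Actual frame index = 90990 − 90 = 90900.

90900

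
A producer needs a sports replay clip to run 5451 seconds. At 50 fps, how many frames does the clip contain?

Frames = 5451 × 50 = 272550.

272550 frames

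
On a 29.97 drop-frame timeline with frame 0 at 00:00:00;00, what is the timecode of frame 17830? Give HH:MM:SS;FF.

Each 10-minute DF block holds 10 × 60 × 30 − 9 × 2 = 17982 frames. 17830 ÷ 17982 → 0 full blocks, remainder 17830.
Within the partial block the first minute is 1800 frames and each further minute 1798, so 9 further minute boundaries passed. Total skipped labels = 18 × 0 + 2 × 9 = 18.
Non-drop label index = 17830 + 18 = 17848; at 30 labels/s that is 00:09:54:28, i.e. DF 00:09:54;28.

00:09:54;28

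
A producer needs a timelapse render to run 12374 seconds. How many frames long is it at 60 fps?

Frames = 12374 × 60 = 742440.

742440 frames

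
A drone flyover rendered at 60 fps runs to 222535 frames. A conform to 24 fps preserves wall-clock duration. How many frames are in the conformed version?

Target frames = source frames × (target rate / source rate) = 222535 × (24)/(60) = 222535 × 2/5 = 89014.

89014 frames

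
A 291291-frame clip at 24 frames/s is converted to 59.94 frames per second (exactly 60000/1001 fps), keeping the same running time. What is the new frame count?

727500 frames

Target frames = source frames × (target rate / source rate) = 291291 × (60000/1001)/(24) = 291291 × 2500/1001 = 727500.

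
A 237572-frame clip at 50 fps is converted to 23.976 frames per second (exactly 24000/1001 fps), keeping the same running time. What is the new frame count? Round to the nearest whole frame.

113921 frames

Frames at target rate = 237572 × (24000/1001) / (50) = 114034560/1001 ≈ 113920.639.
Nearest whole frame: 113921.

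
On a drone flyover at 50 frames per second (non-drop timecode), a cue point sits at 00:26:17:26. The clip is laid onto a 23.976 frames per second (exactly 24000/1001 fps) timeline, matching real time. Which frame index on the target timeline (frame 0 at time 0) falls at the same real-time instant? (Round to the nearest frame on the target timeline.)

Source frame index: (0×3600 + 26×60 + 17) × 50 + 26 = 78876.
Real time: 78876 / (50) = 39438/25 s.
Target frame: (39438/25) × (24000/1001) = 5408640/143 ≈ 37822.657 → 37823.

frame 37823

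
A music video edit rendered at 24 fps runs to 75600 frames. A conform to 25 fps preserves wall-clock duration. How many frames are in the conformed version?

78750 frames

Target frames = source frames × (target rate / source rate) = 75600 × (25)/(24) = 75600 × 25/24 = 78750.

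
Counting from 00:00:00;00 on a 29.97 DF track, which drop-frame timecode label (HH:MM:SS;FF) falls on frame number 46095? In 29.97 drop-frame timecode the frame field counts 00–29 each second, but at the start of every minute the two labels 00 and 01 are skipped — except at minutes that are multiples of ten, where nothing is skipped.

Each 10-minute DF block holds 10 × 60 × 30 − 9 × 2 = 17982 frames. 46095 ÷ 17982 → 2 full blocks, remainder 10131.
Within the partial block the first minute is 1800 frames and each further minute 1798, so 5 further minute boundaries passed. Total skipped labels = 18 × 2 + 2 × 5 = 46.
Non-drop label index = 46095 + 46 = 46141; at 30 labels/s that is 00:25:38:01, i.e. DF 00:25:38;01.

00:25:38;01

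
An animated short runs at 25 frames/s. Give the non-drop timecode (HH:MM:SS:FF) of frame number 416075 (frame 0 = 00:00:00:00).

416075 ÷ 25 = 16643 full seconds, remainder 0 frames.
16643 s = 4 h 37 min 23 s.
Timecode: 04:37:23:00.

04:37:23:00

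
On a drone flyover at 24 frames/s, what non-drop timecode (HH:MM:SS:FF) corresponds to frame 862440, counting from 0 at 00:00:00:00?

09:58:55:00

862440 ÷ 24 = 35935 full seconds, remainder 0 frames.
35935 s = 9 h 58 min 55 s.
Timecode: 09:58:55:00.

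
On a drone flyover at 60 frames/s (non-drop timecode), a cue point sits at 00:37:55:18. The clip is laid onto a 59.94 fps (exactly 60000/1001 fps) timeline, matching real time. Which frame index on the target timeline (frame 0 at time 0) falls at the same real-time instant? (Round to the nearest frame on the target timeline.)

Source frame index: (0×3600 + 37×60 + 55) × 60 + 18 = 136518.
Real time: 136518 / (60) = 22753/10 s.
Target frame: (22753/10) × (60000/1001) = 136518000/1001 ≈ 136381.618 → 136382.

frame 136382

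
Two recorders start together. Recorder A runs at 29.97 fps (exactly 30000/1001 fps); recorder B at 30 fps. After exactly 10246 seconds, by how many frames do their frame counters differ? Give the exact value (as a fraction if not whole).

A emits 30000/1001 × 10246 = 307380000/1001 frames; B emits 30 × 10246 = 307380.
Difference = 307380/1001 frames (≈ 307.0729); B is ahead of A.

307380/1001 frames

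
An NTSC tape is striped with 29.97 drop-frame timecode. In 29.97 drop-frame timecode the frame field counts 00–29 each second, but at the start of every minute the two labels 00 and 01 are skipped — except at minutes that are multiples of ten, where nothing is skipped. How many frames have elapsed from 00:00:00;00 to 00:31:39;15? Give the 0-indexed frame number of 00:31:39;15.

56929

Complete 10-minute blocks: 3, each 17982 frames → 53946.
Remaining 1 whole minute in the current block: 1800 + 0 × 1798 = 1800 frames.
Within the current minute: 39 × 30 + 15 − 2 = 1183 (labels ;00/;01 skipped at this minute). Total = 53946 + 1800 + 1183 = 56929.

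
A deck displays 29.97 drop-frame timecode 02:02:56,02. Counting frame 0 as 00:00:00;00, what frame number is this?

221062

As if non-drop at 30 labels/s: (2 × 3600 + 2 × 60 + 56) × 30 + 2 = 221282.
Minute boundaries passed: 122; those not divisible by 10: 122 − 12 = 110; dropped labels = 2 × 110 = 220.
Actual frame index = 221282 − 220 = 221062.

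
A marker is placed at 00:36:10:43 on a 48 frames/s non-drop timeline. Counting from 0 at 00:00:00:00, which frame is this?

104203

Total seconds to the label: (0 × 3600 + 36 × 60 + 10) = 2170.
Frame index = 2170 × 48 + 43 = 104203.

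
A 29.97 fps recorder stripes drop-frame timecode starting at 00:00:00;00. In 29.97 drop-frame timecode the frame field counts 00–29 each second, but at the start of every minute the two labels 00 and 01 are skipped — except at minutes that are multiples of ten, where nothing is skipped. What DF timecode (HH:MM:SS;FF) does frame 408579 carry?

Ten DF minutes hold 17982 frames, so frame 408579 lies in block 22 (frames 395604–413585) with 12975 frames into that block.
The block's first minute is 1800 frames and the rest 1798 each; 12975 frames reaches minute 7, so 22 × 18 + 7 × 2 = 410 labels have been skipped so far.
Adding those back, label number 408579 + 410 = 408989 at 30 labels/s is 13632 s + 29 f = 3 h 47 min 12 s frame 29, i.e. 03:47:12;29.

03:47:12;29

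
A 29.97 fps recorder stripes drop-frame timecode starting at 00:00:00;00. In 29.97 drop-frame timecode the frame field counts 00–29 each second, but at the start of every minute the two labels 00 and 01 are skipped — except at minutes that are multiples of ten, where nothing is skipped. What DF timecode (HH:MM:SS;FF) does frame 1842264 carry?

Ten DF minutes hold 17982 frames, so frame 1842264 lies in block 102 (frames 1834164–1852145) with 8100 frames into that block.
The block's first minute is 1800 frames and the rest 1798 each; 8100 frames reaches minute 4, so 102 × 18 + 4 × 2 = 1844 labels have been skipped so far.
Adding those back, label number 1842264 + 1844 = 1844108 at 30 labels/s is 61470 s + 8 f = 17 h 4 min 30 s frame 8, i.e. 17:04:30;08.

17:04:30;08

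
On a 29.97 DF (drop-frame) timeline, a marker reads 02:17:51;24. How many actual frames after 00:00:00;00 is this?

247906

Complete 10-minute blocks: 13, each 17982 frames → 233766.
Remaining 7 whole minutes in the current block: 1800 + 6 × 1798 = 12588 frames.
Within the current minute: 51 × 30 + 24 − 2 = 1552 (labels ;00/;01 skipped at this minute). Total = 233766 + 12588 + 1552 = 247906.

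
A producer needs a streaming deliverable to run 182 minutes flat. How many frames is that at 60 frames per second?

182 min = 10920 s.
Frames = 10920 × 60 = 655200.

655200 frames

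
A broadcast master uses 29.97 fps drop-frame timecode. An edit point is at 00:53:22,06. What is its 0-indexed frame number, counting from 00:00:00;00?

As if non-drop at 30 labels/s: (0 × 3600 + 53 × 60 + 22) × 30 + 6 = 96066.
Minute boundaries passed: 53; those not divisible by 10: 53 − 5 = 48; dropped labels = 2 × 48 = 96.
Actual frame index = 96066 − 96 = 95970.

95970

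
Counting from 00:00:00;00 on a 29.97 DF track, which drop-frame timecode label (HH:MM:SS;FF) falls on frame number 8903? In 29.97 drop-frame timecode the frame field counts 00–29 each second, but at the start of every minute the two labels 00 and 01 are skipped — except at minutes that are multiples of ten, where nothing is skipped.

Each 10-minute DF block holds 10 × 60 × 30 − 9 × 2 = 17982 frames. 8903 ÷ 17982 → 0 full blocks, remainder 8903.
Within the partial block the first minute is 1800 frames and each further minute 1798, so 4 further minute boundaries passed. Total skipped labels = 18 × 0 + 2 × 4 = 8.
Non-drop label index = 8903 + 8 = 8911; at 30 labels/s that is 00:04:57:01, i.e. DF 00:04:57;01.

00:04:57;01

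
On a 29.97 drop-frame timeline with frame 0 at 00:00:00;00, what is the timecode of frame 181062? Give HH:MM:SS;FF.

Ten DF minutes hold 17982 frames, so frame 181062 lies in block 10 (frames 179820–197801) with 1242 frames into that block.
The block's first minute is 1800 frames and the rest 1798 each; 1242 frames reaches minute 0, so 10 × 18 + 0 × 2 = 180 labels have been skipped so far.
Adding those back, label number 181062 + 180 = 181242 at 30 labels/s is 6041 s + 12 f = 1 h 40 min 41 s frame 12, i.e. 01:40:41;12.

01:40:41;12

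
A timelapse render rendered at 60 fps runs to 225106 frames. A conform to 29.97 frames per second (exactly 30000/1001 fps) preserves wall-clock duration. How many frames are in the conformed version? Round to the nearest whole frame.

112441 frames

Frames at target rate = 225106 × (30000/1001) / (60) = 16079000/143 ≈ 112440.559.
Nearest whole frame: 112441.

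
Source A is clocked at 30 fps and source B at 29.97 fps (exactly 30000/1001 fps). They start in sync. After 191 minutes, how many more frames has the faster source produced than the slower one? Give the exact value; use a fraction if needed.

191 min = 11460 s.
A emits 30 × 11460 = 343800 frames; B emits 30000/1001 × 11460 = 343800000/1001.
Difference = 343800/1001 frames (≈ 343.4565); B is behind A.

343800/1001 frames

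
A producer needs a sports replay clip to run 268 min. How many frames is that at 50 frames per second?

268 min = 16080 s.
Frames = 16080 × 50 = 804000.

804000 frames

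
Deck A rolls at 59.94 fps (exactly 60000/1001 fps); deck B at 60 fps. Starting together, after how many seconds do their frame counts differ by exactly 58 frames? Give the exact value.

The gap grows by |60 − 60000/1001| = 60/1001 frames per second.
Time for a 58-frame gap: 58 ÷ (60/1001) = 29029/30 s.

29029/30 seconds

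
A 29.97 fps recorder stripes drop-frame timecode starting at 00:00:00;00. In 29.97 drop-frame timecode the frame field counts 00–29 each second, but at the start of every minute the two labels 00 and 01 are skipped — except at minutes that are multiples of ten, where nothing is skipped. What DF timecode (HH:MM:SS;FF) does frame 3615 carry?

00:02:00;19

Each 10-minute DF block holds 10 × 60 × 30 − 9 × 2 = 17982 frames. 3615 ÷ 17982 → 0 full blocks, remainder 3615.
Within the partial block the first minute is 1800 frames and each further minute 1798, so 2 further minute boundaries passed. Total skipped labels = 18 × 0 + 2 × 2 = 4.
Non-drop label index = 3615 + 4 = 3619; at 30 labels/s that is 00:02:00:19, i.e. DF 00:02:00;19.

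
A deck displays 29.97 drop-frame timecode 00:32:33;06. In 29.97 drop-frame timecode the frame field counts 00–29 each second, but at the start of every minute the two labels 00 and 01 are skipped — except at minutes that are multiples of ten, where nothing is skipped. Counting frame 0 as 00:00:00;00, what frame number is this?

58538

As if non-drop at 30 labels/s: (0 × 3600 + 32 × 60 + 33) × 30 + 6 = 58596.
Minute boundaries passed: 32; those not divisible by 10: 32 − 3 = 29; dropped labels = 2 × 29 = 58.
Actual frame index = 58596 − 58 = 58538.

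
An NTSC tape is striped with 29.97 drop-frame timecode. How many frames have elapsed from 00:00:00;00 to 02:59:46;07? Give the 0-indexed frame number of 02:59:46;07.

As if non-drop at 30 labels/s: (2 × 3600 + 59 × 60 + 46) × 30 + 7 = 323587.
Minute boundaries passed: 179; those not divisible by 10: 179 − 17 = 162; dropped labels = 2 × 162 = 324.
Actual frame index = 323587 − 324 = 323263.

323263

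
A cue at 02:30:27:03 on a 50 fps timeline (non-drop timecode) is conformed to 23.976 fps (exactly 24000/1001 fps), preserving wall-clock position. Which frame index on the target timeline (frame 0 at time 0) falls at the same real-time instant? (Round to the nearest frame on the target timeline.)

Source frame index: (2×3600 + 30×60 + 27) × 50 + 3 = 451353.
Real time: 451353 / (50) = 451353/50 s.
Target frame: (451353/50) × (24000/1001) = 30949920/143 ≈ 216433.007 → 216433.

frame 216433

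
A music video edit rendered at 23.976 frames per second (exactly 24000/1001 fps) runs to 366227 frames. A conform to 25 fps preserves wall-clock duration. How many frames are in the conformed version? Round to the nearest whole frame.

381868 frames

Frames at target rate = 366227 × (25) / (24000/1001) = 366593227/960 ≈ 381867.945.
Nearest whole frame: 381868.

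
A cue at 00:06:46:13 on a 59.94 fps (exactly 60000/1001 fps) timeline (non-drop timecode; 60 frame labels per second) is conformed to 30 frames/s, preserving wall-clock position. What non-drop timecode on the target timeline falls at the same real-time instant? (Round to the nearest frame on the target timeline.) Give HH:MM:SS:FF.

Source frame index: (0×3600 + 6×60 + 46) × 60 + 13 = 24373.
Real time: 24373 / (60000/1001) = 24397373/60000 s.
Target frame: (24397373/60000) × (30) = 24397373/2000 ≈ 12198.686 → 12199.
At 30 labels/s: frame 12199 → 00:06:46:19.

00:06:46:19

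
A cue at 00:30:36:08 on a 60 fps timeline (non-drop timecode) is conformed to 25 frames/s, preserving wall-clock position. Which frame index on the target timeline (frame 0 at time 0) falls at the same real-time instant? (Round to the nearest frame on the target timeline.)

Source frame index: (0×3600 + 30×60 + 36) × 60 + 8 = 110168.
Real time: 110168 / (60) = 27542/15 s.
Target frame: (27542/15) × (25) = 137710/3 ≈ 45903.333 → 45903.

frame 45903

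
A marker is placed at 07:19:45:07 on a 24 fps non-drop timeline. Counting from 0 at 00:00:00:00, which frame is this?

Total seconds to the label: (7 × 3600 + 19 × 60 + 45) = 26385.
Frame index = 26385 × 24 + 7 = 633247.

frame 633247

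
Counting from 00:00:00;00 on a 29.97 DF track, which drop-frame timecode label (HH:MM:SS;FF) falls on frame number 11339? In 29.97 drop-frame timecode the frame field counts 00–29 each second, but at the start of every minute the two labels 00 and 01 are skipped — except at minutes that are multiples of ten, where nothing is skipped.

Ten DF minutes hold 17982 frames, so frame 11339 lies in block 0 (frames 0–17981) with 11339 frames into that block.
The block's first minute is 1800 frames and the rest 1798 each; 11339 frames reaches minute 6, so 0 × 18 + 6 × 2 = 12 labels have been skipped so far.
Adding those back, label number 11339 + 12 = 11351 at 30 labels/s is 378 s + 11 f = 0 h 6 min 18 s frame 11, i.e. 00:06:18;11.

00:06:18;11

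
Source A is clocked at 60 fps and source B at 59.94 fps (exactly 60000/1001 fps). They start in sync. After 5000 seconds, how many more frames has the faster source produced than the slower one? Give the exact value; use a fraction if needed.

300000/1001 frames

A emits 60 × 5000 = 300000 frames; B emits 60000/1001 × 5000 = 300000000/1001.
Difference = 300000/1001 frames (≈ 299.7003); B is behind A.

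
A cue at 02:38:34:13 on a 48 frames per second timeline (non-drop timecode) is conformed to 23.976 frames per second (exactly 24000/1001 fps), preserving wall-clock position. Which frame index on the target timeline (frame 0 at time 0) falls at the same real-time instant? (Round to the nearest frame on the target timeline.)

Source frame index: (2×3600 + 38×60 + 34) × 48 + 13 = 456685.
Real time: 456685 / (48) = 456685/48 s.
Target frame: (456685/48) × (24000/1001) = 228342500/1001 ≈ 228114.386 → 228114.

frame 228114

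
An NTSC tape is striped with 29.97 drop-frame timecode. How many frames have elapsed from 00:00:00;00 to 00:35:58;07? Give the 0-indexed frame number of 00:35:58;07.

64683

As if non-drop at 30 labels/s: (0 × 3600 + 35 × 60 + 58) × 30 + 7 = 64747.
Minute boundaries passed: 35; those not divisible by 10: 35 − 3 = 32; dropped labels = 2 × 32 = 64.
Actual frame index = 64747 − 64 = 64683.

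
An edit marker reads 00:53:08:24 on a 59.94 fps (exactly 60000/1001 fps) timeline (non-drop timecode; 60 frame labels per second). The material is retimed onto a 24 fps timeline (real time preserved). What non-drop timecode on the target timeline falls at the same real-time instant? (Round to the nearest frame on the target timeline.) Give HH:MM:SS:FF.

00:53:11:14

Source frame index: (0×3600 + 53×60 + 8) × 60 + 24 = 191304.
Real time: 191304 / (60000/1001) = 7978971/2500 s.
Target frame: (7978971/2500) × (24) = 47873826/625 ≈ 76598.122 → 76598.
At 24 labels/s: frame 76598 → 00:53:11:14.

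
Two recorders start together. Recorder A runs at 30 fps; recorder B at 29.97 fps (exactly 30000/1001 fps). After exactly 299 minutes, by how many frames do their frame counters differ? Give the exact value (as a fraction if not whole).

299 min = 17940 s.
A emits 30 × 17940 = 538200 frames; B emits 30000/1001 × 17940 = 41400000/77.
Difference = 41400/77 frames (≈ 537.6623); B is behind A.

41400/77 frames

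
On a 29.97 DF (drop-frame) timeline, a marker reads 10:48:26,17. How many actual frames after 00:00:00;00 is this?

As if non-drop at 30 labels/s: (10 × 3600 + 48 × 60 + 26) × 30 + 17 = 1167197.
Minute boundaries passed: 648; those not divisible by 10: 648 − 64 = 584; dropped labels = 2 × 584 = 1168.
Actual frame index = 1167197 − 1168 = 1166029.

1166029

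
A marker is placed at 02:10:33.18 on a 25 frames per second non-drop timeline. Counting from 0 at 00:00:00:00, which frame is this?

Total seconds to the label: (2 × 3600 + 10 × 60 + 33) = 7833.
Frame index = 7833 × 25 + 18 = 195843.

195843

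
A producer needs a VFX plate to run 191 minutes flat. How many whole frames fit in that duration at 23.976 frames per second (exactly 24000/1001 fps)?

191 min = 11460 s.
Frames = 11460 × 24000/1001 = 275040000/1001 ≈ 274765.2348.
Complete frames: 274765.

274765 frames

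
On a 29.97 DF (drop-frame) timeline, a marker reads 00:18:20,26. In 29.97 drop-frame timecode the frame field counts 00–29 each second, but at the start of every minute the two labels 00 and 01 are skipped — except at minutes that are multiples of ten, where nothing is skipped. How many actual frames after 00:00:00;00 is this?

As if non-drop at 30 labels/s: (0 × 3600 + 18 × 60 + 20) × 30 + 26 = 33026.
Minute boundaries passed: 18; those not divisible by 10: 18 − 1 = 17; dropped labels = 2 × 17 = 34.
Actual frame index = 33026 − 34 = 32992.

32992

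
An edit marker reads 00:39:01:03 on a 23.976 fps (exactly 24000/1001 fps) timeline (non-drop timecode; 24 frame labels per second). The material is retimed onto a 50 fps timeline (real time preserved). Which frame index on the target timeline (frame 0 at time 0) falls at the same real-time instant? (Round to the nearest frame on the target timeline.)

Source frame index: (0×3600 + 39×60 + 1) × 24 + 3 = 56187.
Real time: 56187 / (24000/1001) = 18747729/8000 s.
Target frame: (18747729/8000) × (50) = 18747729/160 ≈ 117173.306 → 117173.

frame 117173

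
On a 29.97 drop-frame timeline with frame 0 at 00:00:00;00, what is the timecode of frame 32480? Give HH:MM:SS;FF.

Ten DF minutes hold 17982 frames, so frame 32480 lies in block 1 (frames 17982–35963) with 14498 frames into that block.
The block's first minute is 1800 frames and the rest 1798 each; 14498 frames reaches minute 8, so 1 × 18 + 8 × 2 = 34 labels have been skipped so far.
Adding those back, label number 32480 + 34 = 32514 at 30 labels/s is 1083 s + 24 f = 0 h 18 min 3 s frame 24, i.e. 00:18:03;24.

00:18:03;24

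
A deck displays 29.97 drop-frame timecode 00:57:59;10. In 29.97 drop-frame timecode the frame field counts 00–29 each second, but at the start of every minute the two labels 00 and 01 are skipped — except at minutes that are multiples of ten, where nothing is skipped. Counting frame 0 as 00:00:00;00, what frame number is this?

104276

As if non-drop at 30 labels/s: (0 × 3600 + 57 × 60 + 59) × 30 + 10 = 104380.
Minute boundaries passed: 57; those not divisible by 10: 57 − 5 = 52; dropped labels = 2 × 52 = 104.
Actual frame index = 104380 − 104 = 104276.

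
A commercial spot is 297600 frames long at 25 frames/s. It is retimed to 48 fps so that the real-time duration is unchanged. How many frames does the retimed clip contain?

571392 frames

Target frames = source frames × (target rate / source rate) = 297600 × (48)/(25) = 297600 × 48/25 = 571392.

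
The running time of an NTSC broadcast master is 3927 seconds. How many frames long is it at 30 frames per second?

Frames = 3927 × 30 = 117810.

117810 frames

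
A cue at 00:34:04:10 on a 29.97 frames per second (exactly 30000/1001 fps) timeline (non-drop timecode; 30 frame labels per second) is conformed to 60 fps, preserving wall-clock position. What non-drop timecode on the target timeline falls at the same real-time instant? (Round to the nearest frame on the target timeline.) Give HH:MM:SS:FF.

Source frame index: (0×3600 + 34×60 + 4) × 30 + 10 = 61330.
Real time: 61330 / (30000/1001) = 6139133/3000 s.
Target frame: (6139133/3000) × (60) = 6139133/50 ≈ 122782.660 → 122783.
At 60 labels/s: frame 122783 → 00:34:06:23.

00:34:06:23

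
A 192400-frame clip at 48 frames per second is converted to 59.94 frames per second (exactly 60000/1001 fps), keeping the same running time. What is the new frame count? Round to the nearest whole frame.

240260 frames

Frames at target rate = 192400 × (60000/1001) / (48) = 18500000/77 ≈ 240259.740.
Nearest whole frame: 240260.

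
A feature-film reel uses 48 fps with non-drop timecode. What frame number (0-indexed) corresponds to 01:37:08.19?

Total seconds to the label: (1 × 3600 + 37 × 60 + 8) = 5828.
Frame index = 5828 × 48 + 19 = 279763.

frame 279763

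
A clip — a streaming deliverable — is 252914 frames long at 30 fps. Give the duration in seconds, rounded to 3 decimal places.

8430.467 seconds

Running time = 252914 × 1/30 = 126457/15 s ≈ 8430.467 s.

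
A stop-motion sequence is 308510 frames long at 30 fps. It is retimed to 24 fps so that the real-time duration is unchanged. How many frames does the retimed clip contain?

246808 frames

Target frames = source frames × (target rate / source rate) = 308510 × (24)/(30) = 308510 × 4/5 = 246808.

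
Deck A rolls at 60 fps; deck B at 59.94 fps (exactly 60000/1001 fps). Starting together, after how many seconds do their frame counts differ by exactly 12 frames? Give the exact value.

200.2 seconds

The gap grows by |60000/1001 − 60| = 60/1001 frames per second.
Time for a 12-frame gap: 12 ÷ (60/1001) = 200.2 s.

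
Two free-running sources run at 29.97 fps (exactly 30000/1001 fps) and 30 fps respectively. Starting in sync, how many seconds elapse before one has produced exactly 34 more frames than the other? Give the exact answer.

17017/15 seconds

The gap grows by |30 − 30000/1001| = 30/1001 frames per second.
Time for a 34-frame gap: 34 ÷ (30/1001) = 17017/15 s.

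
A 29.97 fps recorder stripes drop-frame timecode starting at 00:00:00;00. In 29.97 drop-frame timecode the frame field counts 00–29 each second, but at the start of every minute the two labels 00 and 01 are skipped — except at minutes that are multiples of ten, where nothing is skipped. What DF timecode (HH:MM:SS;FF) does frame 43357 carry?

Each 10-minute DF block holds 10 × 60 × 30 − 9 × 2 = 17982 frames. 43357 ÷ 17982 → 2 full blocks, remainder 7393.
Within the partial block the first minute is 1800 frames and each further minute 1798, so 4 further minute boundaries passed. Total skipped labels = 18 × 2 + 2 × 4 = 44.
Non-drop label index = 43357 + 44 = 43401; at 30 labels/s that is 00:24:06:21, i.e. DF 00:24:06;21.

00:24:06;21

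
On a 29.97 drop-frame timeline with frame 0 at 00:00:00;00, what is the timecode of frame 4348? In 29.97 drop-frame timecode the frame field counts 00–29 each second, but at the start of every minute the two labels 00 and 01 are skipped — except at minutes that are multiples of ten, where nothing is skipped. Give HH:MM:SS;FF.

Each 10-minute DF block holds 10 × 60 × 30 − 9 × 2 = 17982 frames. 4348 ÷ 17982 → 0 full blocks, remainder 4348.
Within the partial block the first minute is 1800 frames and each further minute 1798, so 2 further minute boundaries passed. Total skipped labels = 18 × 0 + 2 × 2 = 4.
Non-drop label index = 4348 + 4 = 4352; at 30 labels/s that is 00:02:25:02, i.e. DF 00:02:25;02.

00:02:25;02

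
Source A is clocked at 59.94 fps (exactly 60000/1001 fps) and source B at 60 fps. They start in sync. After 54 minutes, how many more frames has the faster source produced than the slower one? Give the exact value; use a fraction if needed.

194400/1001 frames

54 min = 3240 s.
A emits 60000/1001 × 3240 = 194400000/1001 frames; B emits 60 × 3240 = 194400.
Difference = 194400/1001 frames (≈ 194.2058); B is ahead of A.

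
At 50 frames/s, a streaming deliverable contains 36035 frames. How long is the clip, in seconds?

Running time = 36035 / (50) = 720.7 s.

720.7 seconds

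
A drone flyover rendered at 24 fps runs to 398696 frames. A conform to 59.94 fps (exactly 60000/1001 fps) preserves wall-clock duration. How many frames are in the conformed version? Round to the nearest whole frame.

Frames at target rate = 398696 × (60000/1001) / (24) = 996740000/1001 ≈ 995744.256.
Nearest whole frame: 995744.

995744 frames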